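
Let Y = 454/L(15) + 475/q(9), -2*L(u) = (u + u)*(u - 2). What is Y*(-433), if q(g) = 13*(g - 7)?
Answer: -2691961/390 ≈ -6902.5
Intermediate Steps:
q(g) = -91 + 13*g (q(g) = 13*(-7 + g) = -91 + 13*g)
L(u) = -u*(-2 + u) (L(u) = -(u + u)*(u - 2)/2 = -2*u*(-2 + u)/2 = -u*(-2 + u))
Y = 6217/390 (Y = 454/((15*(2 - 1*15))) + 475/(-91 + 13*9) = 454/((15*(2 - 15))) + 475/(-91 + 117) = 454/((15*(-13))) + 475/26 = 454/(-195) + 475*(1/26) = 454*(-1/195) + 475/26 = -454/195 + 475/26 = 6217/390 ≈ 15.941)
Y*(-433) = (6217/390)*(-433) = -2691961/390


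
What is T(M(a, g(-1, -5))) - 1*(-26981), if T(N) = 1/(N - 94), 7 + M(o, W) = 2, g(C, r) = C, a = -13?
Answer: 2671118/99 ≈ 26981.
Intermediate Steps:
M(o, W) = -5 (M(o, W) = -7 + 2 = -5)
T(N) = 1/(-94 + N)
T(M(a, g(-1, -5))) - 1*(-26981) = 1/(-94 - 5) - 1*(-26981) = 1/(-99) + 26981 = -1/99 + 26981 = 2671118/99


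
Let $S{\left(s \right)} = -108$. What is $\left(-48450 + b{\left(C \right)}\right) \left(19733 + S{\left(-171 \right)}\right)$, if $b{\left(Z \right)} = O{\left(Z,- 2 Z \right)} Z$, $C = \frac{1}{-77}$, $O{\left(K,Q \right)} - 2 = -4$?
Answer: $- \frac{73213967000}{77} \approx -9.5083 \cdot 10^{8}$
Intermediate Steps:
$O{\left(K,Q \right)} = -2$ ($O{\left(K,Q \right)} = 2 - 4 = -2$)
$C = - \frac{1}{77} \approx -0.012987$
$b{\left(Z \right)} = - 2 Z$
$\left(-48450 + b{\left(C \right)}\right) \left(19733 + S{\left(-171 \right)}\right) = \left(-48450 - - \frac{2}{77}\right) \left(19733 - 108\right) = \left(-48450 + \frac{2}{77}\right) 19625 = \left(- \frac{3730648}{77}\right) 19625 = - \frac{73213967000}{77}$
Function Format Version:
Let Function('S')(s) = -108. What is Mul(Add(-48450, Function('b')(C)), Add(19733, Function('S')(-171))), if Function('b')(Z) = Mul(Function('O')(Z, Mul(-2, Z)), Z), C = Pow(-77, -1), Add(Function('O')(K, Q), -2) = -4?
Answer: Rational(-73213967000, 77) ≈ -9.5083e+8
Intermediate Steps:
Function('O')(K, Q) = -2 (Function('O')(K, Q) = Add(2, -4) = -2)
C = Rational(-1, 77) ≈ -0.012987
Function('b')(Z) = Mul(-2, Z)
Mul(Add(-48450, Function('b')(C)), Add(19733, Function('S')(-171))) = Mul(Add(-48450, Mul(-2, Rational(-1, 77))), Add(19733, -108)) = Mul(Add(-48450, Rational(2, 77)), 19625) = Mul(Rational(-3730648, 77), 19625) = Rational(-73213967000, 77)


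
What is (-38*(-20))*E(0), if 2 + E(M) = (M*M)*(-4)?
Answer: -1520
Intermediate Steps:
E(M) = -2 - 4*M**2 (E(M) = -2 + (M*M)*(-4) = -2 + M**2*(-4) = -2 - 4*M**2)
(-38*(-20))*E(0) = (-38*(-20))*(-2 - 4*0**2) = 760*(-2 - 4*0) = 760*(-2 + 0) = 760*(-2) = -1520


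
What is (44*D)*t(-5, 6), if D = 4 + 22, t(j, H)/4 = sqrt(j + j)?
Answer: 4576*I*sqrt(10) ≈ 14471.0*I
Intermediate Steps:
t(j, H) = 4*sqrt(2)*sqrt(j) (t(j, H) = 4*sqrt(j + j) = 4*sqrt(2*j) = 4*(sqrt(2)*sqrt(j)) = 4*sqrt(2)*sqrt(j))
D = 26
(44*D)*t(-5, 6) = (44*26)*(4*sqrt(2)*sqrt(-5)) = 1144*(4*sqrt(2)*(I*sqrt(5))) = 1144*(4*I*sqrt(10)) = 4576*I*sqrt(10)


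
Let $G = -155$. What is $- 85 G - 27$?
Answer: $13148$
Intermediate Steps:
$- 85 G - 27 = \left(-85\right) \left(-155\right) - 27 = 13175 - 27 = 13148$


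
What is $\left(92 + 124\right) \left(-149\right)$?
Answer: $-32184$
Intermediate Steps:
$\left(92 + 124\right) \left(-149\right) = 216 \left(-149\right) = -32184$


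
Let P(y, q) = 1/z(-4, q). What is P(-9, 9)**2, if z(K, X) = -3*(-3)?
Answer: 1/81 ≈ 0.012346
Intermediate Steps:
z(K, X) = 9
P(y, q) = 1/9
P(-9, 9)**2 = (1/9)**2 = 1/81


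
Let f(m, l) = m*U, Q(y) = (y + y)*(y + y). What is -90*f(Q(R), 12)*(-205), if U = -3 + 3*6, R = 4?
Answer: 17712000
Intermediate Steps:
Q(y) = 4*y² (Q(y) = (2*y)*(2*y) = 4*y²)
U = 15 (U = -3 + 18 = 15)
f(m, l) = 15*m (f(m, l) = m*15 = 15*m)
-90*f(Q(R), 12)*(-205) = -1350*4*4²*(-205) = -1350*4*16*(-205) = -1350*64*(-205) = -90*960*(-205) = -86400*(-205) = 17712000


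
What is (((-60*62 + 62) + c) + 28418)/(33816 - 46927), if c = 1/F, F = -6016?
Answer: -148956159/78875776 ≈ -1.8885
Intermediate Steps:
c = -1/6016 (c = 1/(-6016) = -1/6016 ≈ -0.00016622)
(((-60*62 + 62) + c) + 28418)/(33816 - 46927) = (((-60*62 + 62) - 1/6016) + 28418)/(33816 - 46927) = (((-3720 + 62) - 1/6016) + 28418)/(-13111) = ((-3658 - 1/6016) + 28418)*(-1/13111) = (-22006529/6016 + 28418)*(-1/13111) = (148956159/6016)*(-1/13111) = -148956159/78875776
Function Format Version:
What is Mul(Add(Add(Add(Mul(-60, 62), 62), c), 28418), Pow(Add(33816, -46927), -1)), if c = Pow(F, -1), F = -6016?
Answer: Rational(-148956159, 78875776) ≈ -1.8885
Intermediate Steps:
c = Rational(-1, 6016) (c = Pow(-6016, -1) = Rational(-1, 6016) ≈ -0.00016622)
Mul(Add(Add(Add(Mul(-60, 62), 62), c), 28418), Pow(Add(33816, -46927), -1)) = Mul(Add(Add(Add(Mul(-60, 62), 62), Rational(-1, 6016)), 28418), Pow(Add(33816, -46927), -1)) = Mul(Add(Add(Add(-3720, 62), Rational(-1, 6016)), 28418), Pow(-13111, -1)) = Mul(Add(Add(-3658, Rational(-1, 6016)), 28418), Rational(-1, 13111)) = Mul(Add(Rational(-22006529, 6016), 28418), Rational(-1, 13111)) = Mul(Rational(148956159, 6016), Rational(-1, 13111)) = Rational(-148956159, 78875776)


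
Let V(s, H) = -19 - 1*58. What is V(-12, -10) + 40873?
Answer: 40796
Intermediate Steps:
V(s, H) = -77 (V(s, H) = -19 - 58 = -77)
V(-12, -10) + 40873 = -77 + 40873 = 40796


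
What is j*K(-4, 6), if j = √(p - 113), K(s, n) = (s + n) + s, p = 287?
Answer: -2*√174 ≈ -26.382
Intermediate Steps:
K(s, n) = n + 2*s (K(s, n) = (n + s) + s = n + 2*s)
j = √174 (j = √(287 - 113) = √174 ≈ 13.191)
j*K(-4, 6) = √174*(6 + 2*(-4)) = √174*(6 - 8) = √174*(-2) = -2*√174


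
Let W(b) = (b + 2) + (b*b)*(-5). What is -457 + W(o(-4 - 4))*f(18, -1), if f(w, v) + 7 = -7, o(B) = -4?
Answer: 691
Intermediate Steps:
W(b) = 2 + b - 5*b² (W(b) = (2 + b) + b²*(-5) = (2 + b) - 5*b² = 2 + b - 5*b²)
f(w, v) = -14 (f(w, v) = -7 - 7 = -14)
-457 + W(o(-4 - 4))*f(18, -1) = -457 + (2 - 4 - 5*(-4)²)*(-14) = -457 + (2 - 4 - 5*16)*(-14) = -457 + (2 - 4 - 80)*(-14) = -457 - 82*(-14) = -457 + 1148 = 691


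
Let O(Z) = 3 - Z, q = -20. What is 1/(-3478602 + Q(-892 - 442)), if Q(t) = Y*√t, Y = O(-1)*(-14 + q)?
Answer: I/(2*(-1739301*I + 68*√1334)) ≈ -2.8747e-7 + 4.1049e-10*I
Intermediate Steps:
Y = -136 (Y = (3 - 1*(-1))*(-14 - 20) = (3 + 1)*(-34) = 4*(-34) = -136)
Q(t) = -136*√t
1/(-3478602 + Q(-892 - 442)) = 1/(-3478602 - 136*√(-892 - 442)) = 1/(-3478602 - 136*I*√1334)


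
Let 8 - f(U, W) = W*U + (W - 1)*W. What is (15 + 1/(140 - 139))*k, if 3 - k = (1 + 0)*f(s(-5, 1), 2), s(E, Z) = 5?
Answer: 112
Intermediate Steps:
f(U, W) = 8 - U*W - W*(-1 + W) (f(U, W) = 8 - (W*U + (W - 1)*W) = 8 - (U*W + (-1 + W)*W) = 8 - (U*W + W*(-1 + W)) = 8 + (-U*W - W*(-1 + W)) = 8 - U*W - W*(-1 + W))
k = 7 (k = 3 - (1 + 0)*(8 + 2 - 1*2² - 1*5*2) = 3 - (8 + 2 - 1*4 - 10) = 3 - (8 + 2 - 4 - 10) = 3 - (-4) = 3 - 1*(-4) = 3 + 4 = 7)
(15 + 1/(140 - 139))*k = (15 + 1/(140 - 139))*7 = (15 + 1/1)*7 = (15 + 1)*7 = 16*7 = 112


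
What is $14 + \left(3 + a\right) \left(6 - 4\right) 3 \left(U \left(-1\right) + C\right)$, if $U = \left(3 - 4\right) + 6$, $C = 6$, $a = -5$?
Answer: $2$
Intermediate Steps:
$U = 5$ ($U = -1 + 6 = 5$)
$14 + \left(3 + a\right) \left(6 - 4\right) 3 \left(U \left(-1\right) + C\right) = 14 + \left(3 - 5\right) \left(6 - 4\right) 3 \left(5 \left(-1\right) + 6\right) = 14 + - 2 \cdot 2 \cdot 3 \left(-5 + 6\right) = 14 + \left(-2\right) 6 \cdot 1 = 14 - 12 = 2$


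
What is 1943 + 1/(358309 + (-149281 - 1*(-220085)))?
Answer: 833766560/429113 ≈ 1943.0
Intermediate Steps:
1943 + 1/(358309 + (-149281 - 1*(-220085))) = 1943 + 1/(358309 + (-149281 + 220085)) = 1943 + 1/(358309 + 70804) = 1943 + 1/429113 = 833766560/429113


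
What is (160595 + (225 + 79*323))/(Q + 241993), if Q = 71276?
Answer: 186337/313269 ≈ 0.59481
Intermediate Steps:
(160595 + (225 + 79*323))/(Q + 241993) = (160595 + (225 + 79*323))/(71276 + 241993) = (160595 + (225 + 25517))/313269 = (160595 + 25742)*(1/313269) = 186337*(1/313269) = 186337/313269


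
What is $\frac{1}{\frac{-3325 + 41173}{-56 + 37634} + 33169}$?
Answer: $\frac{6263}{207743755} \approx 3.0148 \cdot 10^{-5}$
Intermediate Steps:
$\frac{1}{\frac{-3325 + 41173}{-56 + 37634} + 33169} = \frac{1}{\frac{37848}{37578} + 33169} = \frac{1}{37848 \cdot \frac{1}{37578} + 33169} = \frac{1}{\frac{6308}{6263} + 33169} = \frac{1}{\frac{207743755}{6263}} = \frac{6263}{207743755}$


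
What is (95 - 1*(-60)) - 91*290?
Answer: -26235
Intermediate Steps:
(95 - 1*(-60)) - 91*290 = (95 + 60) - 26390 = 155 - 26390 = -26235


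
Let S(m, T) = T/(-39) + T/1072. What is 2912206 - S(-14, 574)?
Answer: 60877050695/20904 ≈ 2.9122e+6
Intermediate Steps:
S(m, T) = -1033*T/41808 (S(m, T) = T*(-1/39) + T*(1/1072) = -T/39 + T/1072 = -1033*T/41808)
2912206 - S(-14, 574) = 2912206 - (-1033)*574/41808 = 2912206 - 1*(-296471/20904) = 2912206 + 296471/20904 = 60877050695/20904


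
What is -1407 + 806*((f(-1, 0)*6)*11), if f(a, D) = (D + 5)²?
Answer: 1328493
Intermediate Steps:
f(a, D) = (5 + D)²
-1407 + 806*((f(-1, 0)*6)*11) = -1407 + 806*(((5 + 0)²*6)*11) = -1407 + 806*((5²*6)*11) = -1407 + 806*((25*6)*11) = -1407 + 806*(150*11) = -1407 + 806*1650 = -1407 + 1329900 = 1328493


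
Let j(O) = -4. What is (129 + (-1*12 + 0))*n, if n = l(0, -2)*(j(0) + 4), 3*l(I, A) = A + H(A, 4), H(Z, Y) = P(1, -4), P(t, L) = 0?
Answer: 0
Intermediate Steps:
H(Z, Y) = 0
l(I, A) = A/3 (l(I, A) = (A + 0)/3 = A/3)
n = 0 (n = ((⅓)*(-2))*(-4 + 4) = -⅔*0 = 0)
(129 + (-1*12 + 0))*n = (129 + (-1*12 + 0))*0 = (129 + (-12 + 0))*0 = (129 - 12)*0 = 117*0 = 0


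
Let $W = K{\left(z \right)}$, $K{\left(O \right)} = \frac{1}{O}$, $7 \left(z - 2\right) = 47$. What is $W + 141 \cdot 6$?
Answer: $\frac{51613}{61} \approx 846.12$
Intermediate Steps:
$z = \frac{61}{7}$ ($z = 2 + \frac{1}{7} \cdot 47 = 2 + \frac{47}{7} = \frac{61}{7} \approx 8.7143$)
$W = \frac{7}{61}$ ($W = \frac{1}{\frac{61}{7}} = \frac{7}{61} \approx 0.11475$)
$W + 141 \cdot 6 = \frac{7}{61} + 141 \cdot 6 = \frac{7}{61} + 846 = \frac{51613}{61}$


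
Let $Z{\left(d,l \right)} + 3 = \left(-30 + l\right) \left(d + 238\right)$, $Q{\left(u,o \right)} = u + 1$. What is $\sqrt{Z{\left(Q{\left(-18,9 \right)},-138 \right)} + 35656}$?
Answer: $5 i \sqrt{59} \approx 38.406 i$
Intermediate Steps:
$Q{\left(u,o \right)} = 1 + u$
$Z{\left(d,l \right)} = -3 + \left(-30 + l\right) \left(238 + d\right)$ ($Z{\left(d,l \right)} = -3 + \left(-30 + l\right) \left(d + 238\right) = -3 + \left(-30 + l\right) \left(238 + d\right)$)
$\sqrt{Z{\left(Q{\left(-18,9 \right)},-138 \right)} + 35656} = \sqrt{\left(-7143 - 30 \left(1 - 18\right) + 238 \left(-138\right) + \left(1 - 18\right) \left(-138\right)\right) + 35656} = \sqrt{\left(-7143 - -510 - 32844 - -2346\right) + 35656} = \sqrt{\left(-7143 + 510 - 32844 + 2346\right) + 35656} = \sqrt{-37131 + 35656} = \sqrt{-1475} = 5 i \sqrt{59}$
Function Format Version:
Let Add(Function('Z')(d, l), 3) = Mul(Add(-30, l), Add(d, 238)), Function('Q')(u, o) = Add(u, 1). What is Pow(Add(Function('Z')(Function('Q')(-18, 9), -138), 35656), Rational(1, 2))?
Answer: Mul(5, I, Pow(59, Rational(1, 2))) ≈ Mul(38.406, I)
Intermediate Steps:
Function('Q')(u, o) = Add(1, u)
Function('Z')(d, l) = Add(-3, Mul(Add(-30, l), Add(238, d))) (Function('Z')(d, l) = Add(-3, Mul(Add(-30, l), Add(d, 238))) = Add(-3, Mul(Add(-30, l), Add(238, d))))
Pow(Add(Function('Z')(Function('Q')(-18, 9), -138), 35656), Rational(1, 2)) = Pow(Add(Add(-7143, Mul(-30, Add(1, -18)), Mul(238, -138), Mul(Add(1, -18), -138)), 35656), Rational(1, 2)) = Pow(Add(Add(-7143, Mul(-30, -17), -32844, Mul(-17, -138)), 35656), Rational(1, 2)) = Pow(Add(Add(-7143, 510, -32844, 2346), 35656), Rational(1, 2)) = Pow(Add(-37131, 35656), Rational(1, 2)) = Pow(-1475, Rational(1, 2)) = Mul(5, I, Pow(59, Rational(1, 2)))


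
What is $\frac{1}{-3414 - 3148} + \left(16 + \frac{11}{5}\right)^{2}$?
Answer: $\frac{54339897}{164050} \approx 331.24$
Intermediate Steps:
$\frac{1}{-3414 - 3148} + \left(16 + \frac{11}{5}\right)^{2} = \frac{1}{-6562} + \left(16 + 11 \cdot \frac{1}{5}\right)^{2} = - \frac{1}{6562} + \left(16 + \frac{11}{5}\right)^{2} = - \frac{1}{6562} + \left(\frac{91}{5}\right)^{2} = - \frac{1}{6562} + \frac{8281}{25} = \frac{54339897}{164050}$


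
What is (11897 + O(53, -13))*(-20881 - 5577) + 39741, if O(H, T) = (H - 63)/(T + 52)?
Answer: -12274247735/39 ≈ -3.1472e+8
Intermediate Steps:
O(H, T) = (-63 + H)/(52 + T)
(11897 + O(53, -13))*(-20881 - 5577) + 39741 = (11897 + (-63 + 53)/(52 - 13))*(-20881 - 5577) + 39741 = (11897 - 10/39)*(-26458) + 39741 = (463973/39)*(-26458) + 39741 = -12275797634/39 + 39741 = -12274247735/39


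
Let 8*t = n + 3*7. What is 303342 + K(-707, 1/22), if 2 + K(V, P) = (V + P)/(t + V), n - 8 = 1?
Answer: 9386280726/30943 ≈ 3.0334e+5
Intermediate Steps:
n = 9 (n = 8 + 1 = 9)
t = 15/4 (t = (9 + 3*7)/8 = (9 + 21)/8 = (⅛)*30 = 15/4 ≈ 3.7500)
K(V, P) = -2 + (P + V)/(15/4 + V) (K(V, P) = -2 + (V + P)/(15/4 + V) = -2 + (P + V)/(15/4 + V))
303342 + K(-707, 1/22) = 303342 + 2*(-15 - 2*(-707) + 2/22)/(15 + 4*(-707)) = 303342 + 2*(-15 + 1414 + 2*(1/22))/(15 - 2828) = 303342 + 2*(-15 + 1414 + 1/11)/(-2813) = 303342 + 2*(-1/2813)*(15390/11) = 303342 - 30780/30943 = 9386280726/30943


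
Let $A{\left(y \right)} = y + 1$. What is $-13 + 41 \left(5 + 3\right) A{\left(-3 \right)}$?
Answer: $-669$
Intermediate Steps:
$A{\left(y \right)} = 1 + y$
$-13 + 41 \left(5 + 3\right) A{\left(-3 \right)} = -13 + 41 \left(5 + 3\right) \left(1 - 3\right) = -13 + 41 \cdot 8 \left(-2\right) = -13 + 41 \left(-16\right) = -13 - 656 = -669$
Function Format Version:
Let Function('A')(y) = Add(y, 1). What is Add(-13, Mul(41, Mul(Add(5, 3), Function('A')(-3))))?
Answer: -669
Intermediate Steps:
Function('A')(y) = Add(1, y)
Add(-13, Mul(41, Mul(Add(5, 3), Function('A')(-3)))) = Add(-13, Mul(41, Mul(Add(5, 3), Add(1, -3)))) = Add(-13, Mul(41, Mul(8, -2))) = Add(-13, Mul(41, -16)) = Add(-13, -656) = -669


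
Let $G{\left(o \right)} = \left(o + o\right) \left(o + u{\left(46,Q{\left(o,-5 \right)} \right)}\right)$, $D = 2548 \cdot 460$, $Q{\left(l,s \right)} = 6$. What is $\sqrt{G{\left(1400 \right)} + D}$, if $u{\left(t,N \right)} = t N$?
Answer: $4 \sqrt{366555} \approx 2421.8$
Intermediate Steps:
$u{\left(t,N \right)} = N t$
$D = 1172080$
$G{\left(o \right)} = 2 o \left(276 + o\right)$ ($G{\left(o \right)} = \left(o + o\right) \left(o + 6 \cdot 46\right) = 2 o \left(o + 276\right) = 2 o \left(276 + o\right)$)
$\sqrt{G{\left(1400 \right)} + D} = \sqrt{2 \cdot 1400 \left(276 + 1400\right) + 1172080} = \sqrt{2 \cdot 1400 \cdot 1676 + 1172080} = \sqrt{4692800 + 1172080} = \sqrt{5864880} = 4 \sqrt{366555}$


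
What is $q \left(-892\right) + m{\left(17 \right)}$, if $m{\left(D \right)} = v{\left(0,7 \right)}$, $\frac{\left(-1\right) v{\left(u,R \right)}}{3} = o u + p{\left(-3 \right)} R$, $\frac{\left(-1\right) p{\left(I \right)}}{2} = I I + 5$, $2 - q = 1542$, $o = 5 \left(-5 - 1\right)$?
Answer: $1374268$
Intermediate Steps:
$o = -30$ ($o = 5 \left(-6\right) = -30$)
$q = -1540$ ($q = 2 - 1542 = -1540$)
$p{\left(I \right)} = -10 - 2 I^{2}$ ($p{\left(I \right)} = - 2 \left(I I + 5\right) = - 2 \left(I^{2} + 5\right) = - 2 \left(5 + I^{2}\right) = -10 - 2 I^{2}$)
$v{\left(u,R \right)} = 84 R + 90 u$ ($v{\left(u,R \right)} = - 3 \left(- 30 u + \left(-10 - 2 \left(-3\right)^{2}\right) R\right) = - 3 \left(- 30 u + \left(-10 - 18\right) R\right) = - 3 \left(- 30 u - 28 R\right) = 84 R + 90 u$)
$m{\left(D \right)} = 588$ ($m{\left(D \right)} = 84 \cdot 7 + 90 \cdot 0 = 588 + 0 = 588$)
$q \left(-892\right) + m{\left(17 \right)} = \left(-1540\right) \left(-892\right) + 588 = 1373680 + 588 = 1374268$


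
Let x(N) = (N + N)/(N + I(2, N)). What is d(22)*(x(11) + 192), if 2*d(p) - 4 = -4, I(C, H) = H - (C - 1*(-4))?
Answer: 0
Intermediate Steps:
I(C, H) = -4 + H - C (I(C, H) = H - (C + 4) = H - (4 + C) = H + (-4 - C) = -4 + H - C)
d(p) = 0 (d(p) = 2 + (1/2)*(-4) = 2 - 2 = 0)
x(N) = 2*N/(-6 + 2*N) (x(N) = (N + N)/(N + (-4 + N - 1*2)) = (2*N)/(N + (-4 + N - 2)) = (2*N)/(N + (-6 + N)) = (2*N)/(-6 + 2*N) = 2*N/(-6 + 2*N))
d(22)*(x(11) + 192) = 0*(11/(-3 + 11) + 192) = 0*(11/8 + 192) = 0*(1547/8) = 0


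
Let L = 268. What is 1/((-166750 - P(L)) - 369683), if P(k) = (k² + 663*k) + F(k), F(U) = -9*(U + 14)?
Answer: -1/783403 ≈ -1.2765e-6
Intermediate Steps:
F(U) = -126 - 9*U (F(U) = -9*(14 + U) = -126 - 9*U)
P(k) = -126 + k² + 654*k (P(k) = (k² + 663*k) + (-126 - 9*k) = -126 + k² + 654*k)
1/((-166750 - P(L)) - 369683) = 1/((-166750 - (-126 + 268² + 654*268)) - 369683) = 1/((-166750 - (-126 + 71824 + 175272)) - 369683) = 1/((-166750 - 1*246970) - 369683) = 1/((-166750 - 246970) - 369683) = 1/(-413720 - 369683) = 1/(-783403) = -1/783403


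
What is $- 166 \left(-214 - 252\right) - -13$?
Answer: $77369$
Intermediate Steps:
$- 166 \left(-214 - 252\right) - -13 = - 166 \left(-214 - 252\right) + \left(15 - 2\right) = \left(-166\right) \left(-466\right) + 13 = 77356 + 13 = 77369$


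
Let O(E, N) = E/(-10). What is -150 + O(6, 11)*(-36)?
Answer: -642/5 ≈ -128.40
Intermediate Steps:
O(E, N) = -E/10 (O(E, N) = E*(-⅒) = -E/10)
-150 + O(6, 11)*(-36) = -150 - ⅒*6*(-36) = -150 - ⅗*(-36) = -150 + 108/5 = -642/5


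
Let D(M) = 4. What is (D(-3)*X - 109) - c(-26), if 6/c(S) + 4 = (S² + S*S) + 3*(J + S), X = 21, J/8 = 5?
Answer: -17378/695 ≈ -25.004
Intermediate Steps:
J = 40 (J = 8*5 = 40)
c(S) = 6/(116 + 2*S² + 3*S) (c(S) = 6/(-4 + ((S² + S*S) + 3*(40 + S))) = 6/(-4 + ((S² + S²) + (120 + 3*S))) = 6/(-4 + (2*S² + (120 + 3*S))) = 6/(-4 + (120 + 2*S² + 3*S)) = 6/(116 + 2*S² + 3*S))
(D(-3)*X - 109) - c(-26) = (4*21 - 109) - 6/(116 + 2*(-26)² + 3*(-26)) = (84 - 109) - 6/(116 + 2*676 - 78) = -25 - 6/(116 + 1352 - 78) = -25 - 6/1390 = -25 - 1*3/695 = -25 - 3/695 = -17378/695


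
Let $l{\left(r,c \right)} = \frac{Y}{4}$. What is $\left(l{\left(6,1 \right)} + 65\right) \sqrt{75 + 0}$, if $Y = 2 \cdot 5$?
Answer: $\frac{675 \sqrt{3}}{2} \approx 584.57$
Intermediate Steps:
$Y = 10$
$l{\left(r,c \right)} = \frac{5}{2}$ ($l{\left(r,c \right)} = \frac{10}{4} = 10 \cdot \frac{1}{4} = \frac{5}{2}$)
$\left(l{\left(6,1 \right)} + 65\right) \sqrt{75 + 0} = \left(\frac{5}{2} + 65\right) \sqrt{75 + 0} = \frac{135 \sqrt{75}}{2} = \frac{135 \cdot 5 \sqrt{3}}{2} = \frac{675 \sqrt{3}}{2}$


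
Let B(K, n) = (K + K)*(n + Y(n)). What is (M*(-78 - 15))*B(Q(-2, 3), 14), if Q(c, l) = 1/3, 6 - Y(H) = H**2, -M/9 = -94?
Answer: 9231552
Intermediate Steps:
M = 846 (M = -9*(-94) = 846)
Y(H) = 6 - H**2
Q(c, l) = 1/3
B(K, n) = 2*K*(6 + n - n**2) (B(K, n) = (K + K)*(n + (6 - n**2)) = (2*K)*(6 + n - n**2) = 2*K*(6 + n - n**2))
(M*(-78 - 15))*B(Q(-2, 3), 14) = (846*(-78 - 15))*(2*(1/3)*(6 + 14 - 1*14**2)) = (846*(-93))*(2*(1/3)*(6 + 14 - 1*196)) = -157356*(6 + 14 - 196)/3 = -157356*(-176)/3 = -78678*(-352/3) = 9231552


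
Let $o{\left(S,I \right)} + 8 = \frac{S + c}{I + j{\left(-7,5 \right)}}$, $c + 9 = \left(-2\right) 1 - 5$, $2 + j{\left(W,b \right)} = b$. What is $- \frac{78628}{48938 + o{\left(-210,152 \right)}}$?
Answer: $- \frac{3046835}{1895981} \approx -1.607$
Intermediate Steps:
$j{\left(W,b \right)} = -2 + b$
$c = -16$ ($c = -9 - 7 = -16$)
$o{\left(S,I \right)} = -8 + \frac{-16 + S}{3 + I}$ ($o{\left(S,I \right)} = -8 + \frac{S - 16}{I + \left(-2 + 5\right)} = -8 + \frac{-16 + S}{I + 3} = -8 + \frac{-16 + S}{3 + I}$)
$- \frac{78628}{48938 + o{\left(-210,152 \right)}} = - \frac{78628}{48938 + \frac{-40 - 210 - 1216}{3 + 152}} = - \frac{78628}{48938 + \frac{-40 - 210 - 1216}{155}} = - \frac{78628}{48938 + \frac{1}{155} \left(-1466\right)} = - \frac{78628}{48938 - \frac{1466}{155}} = - \frac{78628}{\frac{7583924}{155}} = \left(-78628\right) \frac{155}{7583924} = - \frac{3046835}{1895981}$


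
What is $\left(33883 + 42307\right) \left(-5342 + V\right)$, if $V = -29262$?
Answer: $-2636478760$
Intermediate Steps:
$\left(33883 + 42307\right) \left(-5342 + V\right) = \left(33883 + 42307\right) \left(-5342 - 29262\right) = 76190 \left(-34604\right) = -2636478760$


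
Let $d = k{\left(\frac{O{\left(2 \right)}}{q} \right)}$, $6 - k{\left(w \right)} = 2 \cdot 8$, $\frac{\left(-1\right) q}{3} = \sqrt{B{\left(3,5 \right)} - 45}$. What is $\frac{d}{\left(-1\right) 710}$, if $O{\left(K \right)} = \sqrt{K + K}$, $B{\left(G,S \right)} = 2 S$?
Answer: $\frac{1}{71} \approx 0.014085$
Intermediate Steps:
$O{\left(K \right)} = \sqrt{2} \sqrt{K}$ ($O{\left(K \right)} = \sqrt{2 K} = \sqrt{2} \sqrt{K}$)
$q = - 3 i \sqrt{35}$ ($q = - 3 \sqrt{2 \cdot 5 - 45} = - 3 \sqrt{10 - 45} = - 3 \sqrt{-35} = - 3 i \sqrt{35} \approx - 17.748 i$)
$k{\left(w \right)} = -10$ ($k{\left(w \right)} = 6 - 2 \cdot 8 = 6 - 16 = -10$)
$d = -10$
$\frac{d}{\left(-1\right) 710} = - \frac{10}{\left(-1\right) 710} = - \frac{10}{-710} = \left(-10\right) \left(- \frac{1}{710}\right) = \frac{1}{71}$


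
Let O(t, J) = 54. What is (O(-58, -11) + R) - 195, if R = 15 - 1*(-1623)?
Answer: 1497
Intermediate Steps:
R = 1638 (R = 15 + 1623 = 1638)
(O(-58, -11) + R) - 195 = (54 + 1638) - 195 = 1692 - 195 = 1497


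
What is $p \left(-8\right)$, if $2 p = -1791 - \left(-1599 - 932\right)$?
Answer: $-2960$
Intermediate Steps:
$p = 370$ ($p = \frac{-1791 - \left(-1599 - 932\right)}{2} = \frac{-1791 - -2531}{2} = \frac{-1791 + 2531}{2} = \frac{1}{2} \cdot 740 = 370$)
$p \left(-8\right) = 370 \left(-8\right) = -2960$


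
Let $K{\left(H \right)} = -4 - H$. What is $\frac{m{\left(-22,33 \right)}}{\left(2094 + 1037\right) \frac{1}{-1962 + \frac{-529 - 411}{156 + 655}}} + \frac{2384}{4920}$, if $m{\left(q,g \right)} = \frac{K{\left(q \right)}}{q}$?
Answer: $\frac{17136027268}{17177965365} \approx 0.99756$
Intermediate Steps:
$m{\left(q,g \right)} = \frac{-4 - q}{q}$
$\frac{m{\left(-22,33 \right)}}{\left(2094 + 1037\right) \frac{1}{-1962 + \frac{-529 - 411}{156 + 655}}} + \frac{2384}{4920} = \frac{\frac{1}{-22} \left(-4 - -22\right)}{\left(2094 + 1037\right) \frac{1}{-1962 + \frac{-529 - 411}{156 + 655}}} + \frac{2384}{4920} = \frac{\left(- \frac{1}{22}\right) \left(-4 + 22\right)}{3131 \frac{1}{-1962 - \frac{940}{811}}} + 2384 \cdot \frac{1}{4920} = \frac{\left(- \frac{1}{22}\right) 18}{3131 \frac{1}{-1962 - \frac{940}{811}}} + \frac{298}{615} = - \frac{9}{11 \frac{3131}{-1962 - \frac{940}{811}}} + \frac{298}{615} = - \frac{9}{11 \frac{3131}{- \frac{1592122}{811}}} + \frac{298}{615} = - \frac{9}{11 \cdot 3131 \left(- \frac{811}{1592122}\right)} + \frac{298}{615} = - \frac{9}{11 \left(- \frac{2539241}{1592122}\right)} + \frac{298}{615} = \left(- \frac{9}{11}\right) \left(- \frac{1592122}{2539241}\right) + \frac{298}{615} = \frac{14329098}{27931651} + \frac{298}{615} = \frac{17136027268}{17177965365}$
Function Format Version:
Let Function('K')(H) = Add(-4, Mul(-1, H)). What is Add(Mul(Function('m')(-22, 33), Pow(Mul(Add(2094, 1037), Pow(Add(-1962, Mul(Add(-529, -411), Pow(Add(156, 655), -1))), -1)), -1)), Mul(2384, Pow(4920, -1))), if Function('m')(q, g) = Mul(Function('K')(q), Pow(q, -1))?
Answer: Rational(17136027268, 17177965365) ≈ 0.99756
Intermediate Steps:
Function('m')(q, g) = Mul(Pow(q, -1), Add(-4, Mul(-1, q))) (Function('m')(q, g) = Mul(Add(-4, Mul(-1, q)), Pow(q, -1)) = Mul(Pow(q, -1), Add(-4, Mul(-1, q))))
Add(Mul(Function('m')(-22, 33), Pow(Mul(Add(2094, 1037), Pow(Add(-1962, Mul(Add(-529, -411), Pow(Add(156, 655), -1))), -1)), -1)), Mul(2384, Pow(4920, -1))) = Add(Mul(Mul(Pow(-22, -1), Add(-4, Mul(-1, -22))), Pow(Mul(Add(2094, 1037), Pow(Add(-1962, Mul(Add(-529, -411), Pow(Add(156, 655), -1))), -1)), -1)), Mul(2384, Pow(4920, -1))) = Add(Mul(Mul(Rational(-1, 22), Add(-4, 22)), Pow(Mul(3131, Pow(Add(-1962, Mul(-940, Pow(811, -1))), -1)), -1)), Mul(2384, Rational(1, 4920))) = Add(Mul(Mul(Rational(-1, 22), 18), Pow(Mul(3131, Pow(Add(-1962, Mul(-940, Rational(1, 811))), -1)), -1)), Rational(298, 615)) = Add(Mul(Rational(-9, 11), Pow(Mul(3131, Pow(Add(-1962, Rational(-940, 811)), -1)), -1)), Rational(298, 615)) = Add(Mul(Rational(-9, 11), Pow(Mul(3131, Pow(Rational(-1592122, 811), -1)), -1)), Rational(298, 615)) = Add(Mul(Rational(-9, 11), Pow(Mul(3131, Rational(-811, 1592122)), -1)), Rational(298, 615)) = Add(Mul(Rational(-9, 11), Pow(Rational(-2539241, 1592122), -1)), Rational(298, 615)) = Add(Mul(Rational(-9, 11), Rational(-1592122, 2539241)), Rational(298, 615)) = Add(Rational(14329098, 27931651), Rational(298, 615)) = Rational(17136027268, 17177965365)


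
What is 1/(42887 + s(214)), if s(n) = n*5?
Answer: 1/43957 ≈ 2.2750e-5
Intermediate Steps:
s(n) = 5*n
1/(42887 + s(214)) = 1/(42887 + 5*214) = 1/(42887 + 1070) = 1/43957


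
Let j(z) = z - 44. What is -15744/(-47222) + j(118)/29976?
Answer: 118859143/353881668 ≈ 0.33587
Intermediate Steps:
j(z) = -44 + z
-15744/(-47222) + j(118)/29976 = -15744/(-47222) + (-44 + 118)/29976 = -15744*(-1/47222) + 74*(1/29976) = 7872/23611 + 37/14988 = 118859143/353881668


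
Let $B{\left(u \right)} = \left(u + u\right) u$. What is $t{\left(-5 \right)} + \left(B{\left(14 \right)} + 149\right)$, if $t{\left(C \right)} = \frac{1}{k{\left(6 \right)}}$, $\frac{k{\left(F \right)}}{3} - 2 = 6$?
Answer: $\frac{12985}{24} \approx 541.04$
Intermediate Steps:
$B{\left(u \right)} = 2 u^{2}$ ($B{\left(u \right)} = 2 u u = 2 u^{2}$)
$k{\left(F \right)} = 24$ ($k{\left(F \right)} = 6 + 3 \cdot 6 = 6 + 18 = 24$)
$t{\left(C \right)} = \frac{1}{24}$
$t{\left(-5 \right)} + \left(B{\left(14 \right)} + 149\right) = \frac{1}{24} + \left(2 \cdot 14^{2} + 149\right) = \frac{1}{24} + \left(2 \cdot 196 + 149\right) = \frac{1}{24} + \left(392 + 149\right) = \frac{1}{24} + 541 = \frac{12985}{24}$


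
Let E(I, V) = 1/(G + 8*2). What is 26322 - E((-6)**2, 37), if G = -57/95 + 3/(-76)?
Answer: 153641134/5837 ≈ 26322.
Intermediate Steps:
G = -243/380 (G = -57*1/95 + 3*(-1/76) = -3/5 - 3/76 = -243/380 ≈ -0.63947)
E(I, V) = 380/5837 (E(I, V) = 1/(-243/380 + 8*2) = 1/(-243/380 + 16) = 1/(5837/380) = 380/5837)
26322 - E((-6)**2, 37) = 26322 - 1*380/5837 = 26322 - 380/5837 = 153641134/5837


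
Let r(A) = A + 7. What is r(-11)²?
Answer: 16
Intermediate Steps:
r(A) = 7 + A
r(-11)² = (7 - 11)² = (-4)² = 16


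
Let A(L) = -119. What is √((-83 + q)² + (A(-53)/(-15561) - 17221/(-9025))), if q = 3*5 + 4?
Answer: 2*√14063048129/3705 ≈ 64.015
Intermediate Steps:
q = 19 (q = 15 + 4 = 19)
√((-83 + q)² + (A(-53)/(-15561) - 17221/(-9025))) = √((-83 + 19)² + (-119/(-15561) - 17221/(-9025))) = √((-64)² + (-119*(-1/15561) - 17221*(-1/9025))) = √(4096 + (17/2223 + 17221/9025)) = √(4096 + 2022932/1055925) = √(4327091732/1055925) = 2*√14063048129/3705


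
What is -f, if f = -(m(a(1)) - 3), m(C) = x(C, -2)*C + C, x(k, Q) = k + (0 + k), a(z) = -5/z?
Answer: 42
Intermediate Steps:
x(k, Q) = 2*k (x(k, Q) = k + k = 2*k)
m(C) = C + 2*C² (m(C) = (2*C)*C + C = 2*C² + C = C + 2*C²)
f = -42 (f = -((-5/1)*(1 + 2*(-5/1)) - 3) = -((-5*1)*(1 + 2*(-5*1)) - 3) = -(-5*(1 + 2*(-5)) - 3) = -(-5*(1 - 10) - 3) = -(-5*(-9) - 3) = -(45 - 3) = -1*42 = -42)
-f = -1*(-42) = 42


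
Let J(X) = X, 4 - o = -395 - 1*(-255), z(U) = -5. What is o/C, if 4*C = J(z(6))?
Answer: -576/5 ≈ -115.20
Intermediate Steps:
o = 144 (o = 4 - (-395 - 1*(-255)) = 4 - (-395 + 255) = 4 - 1*(-140) = 4 + 140 = 144)
C = -5/4 (C = (1/4)*(-5) = -5/4 ≈ -1.2500)
o/C = 144/(-5/4) = 144*(-4/5) = -576/5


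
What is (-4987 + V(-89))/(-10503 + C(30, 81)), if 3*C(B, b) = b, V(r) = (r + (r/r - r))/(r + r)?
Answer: 887687/1864728 ≈ 0.47604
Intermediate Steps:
V(r) = 1/(2*r) (V(r) = (r + (1 - r))/((2*r)) = 1*(1/(2*r)) = 1/(2*r))
C(B, b) = b/3
(-4987 + V(-89))/(-10503 + C(30, 81)) = (-4987 + (½)/(-89))/(-10503 + (⅓)*81) = (-4987 + (½)*(-1/89))/(-10503 + 27) = (-4987 - 1/178)/(-10476) = -887687/178*(-1/10476) = 887687/1864728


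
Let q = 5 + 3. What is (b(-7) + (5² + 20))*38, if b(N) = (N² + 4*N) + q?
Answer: 2812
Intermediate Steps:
q = 8
b(N) = 8 + N² + 4*N (b(N) = (N² + 4*N) + 8 = 8 + N² + 4*N)
(b(-7) + (5² + 20))*38 = ((8 + (-7)² + 4*(-7)) + (5² + 20))*38 = ((8 + 49 - 28) + (25 + 20))*38 = (29 + 45)*38 = 74*38 = 2812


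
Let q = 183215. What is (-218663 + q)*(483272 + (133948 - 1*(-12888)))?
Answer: -22336068384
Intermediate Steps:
(-218663 + q)*(483272 + (133948 - 1*(-12888))) = (-218663 + 183215)*(483272 + (133948 - 1*(-12888))) = -35448*(483272 + (133948 + 12888)) = -35448*(483272 + 146836) = -35448*630108 = -22336068384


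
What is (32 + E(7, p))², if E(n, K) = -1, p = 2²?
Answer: 961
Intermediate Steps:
p = 4
(32 + E(7, p))² = (32 - 1)² = 31² = 961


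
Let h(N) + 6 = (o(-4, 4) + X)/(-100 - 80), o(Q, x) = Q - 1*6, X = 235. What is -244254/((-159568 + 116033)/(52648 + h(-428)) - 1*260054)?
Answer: 8571809167/9126320757 ≈ 0.93924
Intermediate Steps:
o(Q, x) = -6 + Q (o(Q, x) = Q - 6 = -6 + Q)
h(N) = -29/4 (h(N) = -6 + ((-6 - 4) + 235)/(-100 - 80) = -6 + (-10 + 235)/(-180) = -6 + 225*(-1/180) = -6 - 5/4 = -29/4)
-244254/((-159568 + 116033)/(52648 + h(-428)) - 1*260054) = -244254/((-159568 + 116033)/(52648 - 29/4) - 1*260054) = -244254/(-43535/210563/4 - 260054) = -244254/(-43535*4/210563 - 260054) = -244254/(-174140/210563 - 260054) = -244254/(-54757924542/210563) = -244254*(-210563/54757924542) = 8571809167/9126320757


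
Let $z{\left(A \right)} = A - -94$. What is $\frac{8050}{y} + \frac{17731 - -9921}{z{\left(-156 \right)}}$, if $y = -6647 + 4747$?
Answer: $- \frac{17109}{38} \approx -450.24$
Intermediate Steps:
$y = -1900$
$z{\left(A \right)} = 94 + A$ ($z{\left(A \right)} = A + 94 = 94 + A$)
$\frac{8050}{y} + \frac{17731 - -9921}{z{\left(-156 \right)}} = \frac{8050}{-1900} + \frac{17731 - -9921}{94 - 156} = 8050 \left(- \frac{1}{1900}\right) + \frac{17731 + 9921}{-62} = - \frac{161}{38} + 27652 \left(- \frac{1}{62}\right) = - \frac{161}{38} - 446 = - \frac{17109}{38}$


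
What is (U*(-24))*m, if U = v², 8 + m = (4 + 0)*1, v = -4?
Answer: 1536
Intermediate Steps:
m = -4 (m = -8 + (4 + 0)*1 = -8 + 4*1 = -8 + 4 = -4)
U = 16 (U = (-4)² = 16)
(U*(-24))*m = (16*(-24))*(-4) = -384*(-4) = 1536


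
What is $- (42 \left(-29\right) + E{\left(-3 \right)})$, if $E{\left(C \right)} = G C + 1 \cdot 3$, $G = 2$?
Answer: $1221$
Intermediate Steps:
$E{\left(C \right)} = 3 + 2 C$ ($E{\left(C \right)} = 2 C + 1 \cdot 3 = 2 C + 3 = 3 + 2 C$)
$- (42 \left(-29\right) + E{\left(-3 \right)}) = - (42 \left(-29\right) + \left(3 + 2 \left(-3\right)\right)) = - (-1218 + \left(3 - 6\right)) = - (-1218 - 3) = \left(-1\right) \left(-1221\right) = 1221$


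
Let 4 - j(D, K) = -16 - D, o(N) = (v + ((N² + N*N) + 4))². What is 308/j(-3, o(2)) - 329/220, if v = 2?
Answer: 62167/3740 ≈ 16.622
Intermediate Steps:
o(N) = (6 + 2*N²)² (o(N) = (2 + ((N² + N*N) + 4))² = (2 + ((N² + N²) + 4))² = (2 + (2*N² + 4))² = (2 + (4 + 2*N²))² = (6 + 2*N²)²)
j(D, K) = 20 + D (j(D, K) = 4 - (-16 - D) = 4 + (16 + D) = 20 + D)
308/j(-3, o(2)) - 329/220 = 308/(20 - 3) - 329/220 = 308/17 - 329*1/220 = 308*(1/17) - 329/220 = 308/17 - 329/220 = 62167/3740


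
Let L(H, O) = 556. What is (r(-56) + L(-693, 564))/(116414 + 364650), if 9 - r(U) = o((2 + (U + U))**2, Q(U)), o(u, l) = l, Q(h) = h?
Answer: 621/481064 ≈ 0.0012909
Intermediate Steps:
r(U) = 9 - U
(r(-56) + L(-693, 564))/(116414 + 364650) = ((9 - 1*(-56)) + 556)/(116414 + 364650) = ((9 + 56) + 556)/481064 = (65 + 556)*(1/481064) = 621*(1/481064) = 621/481064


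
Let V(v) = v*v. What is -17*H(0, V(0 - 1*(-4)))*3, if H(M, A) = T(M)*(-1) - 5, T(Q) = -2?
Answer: 153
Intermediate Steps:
V(v) = v²
H(M, A) = -3 (H(M, A) = -2*(-1) - 5 = 2 - 5 = -3)
-17*H(0, V(0 - 1*(-4)))*3 = -17*(-3)*3 = 51*3 = 153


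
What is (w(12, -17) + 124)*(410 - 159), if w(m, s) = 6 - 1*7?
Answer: 30873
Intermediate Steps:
w(m, s) = -1 (w(m, s) = 6 - 7 = -1)
(w(12, -17) + 124)*(410 - 159) = (-1 + 124)*(410 - 159) = 123*251 = 30873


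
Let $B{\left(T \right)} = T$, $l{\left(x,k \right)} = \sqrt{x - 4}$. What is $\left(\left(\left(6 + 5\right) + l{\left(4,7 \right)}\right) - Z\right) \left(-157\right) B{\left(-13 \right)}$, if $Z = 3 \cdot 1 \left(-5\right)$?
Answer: $53066$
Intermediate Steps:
$l{\left(x,k \right)} = \sqrt{-4 + x}$
$Z = -15$ ($Z = 3 \left(-5\right) = -15$)
$\left(\left(\left(6 + 5\right) + l{\left(4,7 \right)}\right) - Z\right) \left(-157\right) B{\left(-13 \right)} = \left(\left(\left(6 + 5\right) + \sqrt{-4 + 4}\right) - -15\right) \left(-157\right) \left(-13\right) = \left(\left(11 + \sqrt{0}\right) + 15\right) \left(-157\right) \left(-13\right) = \left(\left(11 + 0\right) + 15\right) \left(-157\right) \left(-13\right) = \left(11 + 15\right) \left(-157\right) \left(-13\right) = 26 \left(-157\right) \left(-13\right) = \left(-4082\right) \left(-13\right) = 53066$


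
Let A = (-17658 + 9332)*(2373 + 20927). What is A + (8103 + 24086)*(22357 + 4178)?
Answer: 660139315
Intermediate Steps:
A = -193995800 (A = -8326*23300 = -193995800)
A + (8103 + 24086)*(22357 + 4178) = -193995800 + (8103 + 24086)*(22357 + 4178) = -193995800 + 32189*26535 = -193995800 + 854135115 = 660139315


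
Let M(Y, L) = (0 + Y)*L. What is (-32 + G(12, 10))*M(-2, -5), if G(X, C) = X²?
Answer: 1120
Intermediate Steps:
M(Y, L) = L*Y (M(Y, L) = Y*L = L*Y)
(-32 + G(12, 10))*M(-2, -5) = (-32 + 12²)*(-5*(-2)) = (-32 + 144)*10 = 112*10 = 1120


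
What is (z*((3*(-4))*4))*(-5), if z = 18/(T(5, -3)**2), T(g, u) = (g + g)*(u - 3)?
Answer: 6/5 ≈ 1.2000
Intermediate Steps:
T(g, u) = 2*g*(-3 + u) (T(g, u) = (2*g)*(-3 + u) = 2*g*(-3 + u))
z = 1/200 (z = 18/((2*5*(-3 - 3))**2) = 18/((2*5*(-6))**2) = 18/((-60)**2) = 18/3600 = 18*(1/3600) = 1/200 ≈ 0.0050000)
(z*((3*(-4))*4))*(-5) = (((3*(-4))*4)/200)*(-5) = ((-12*4)/200)*(-5) = ((1/200)*(-48))*(-5) = -6/25*(-5) = 6/5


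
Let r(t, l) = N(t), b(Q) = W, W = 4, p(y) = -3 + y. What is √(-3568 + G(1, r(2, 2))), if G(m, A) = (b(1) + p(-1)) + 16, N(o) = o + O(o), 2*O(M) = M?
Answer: 4*I*√222 ≈ 59.599*I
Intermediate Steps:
O(M) = M/2
b(Q) = 4
N(o) = 3*o/2 (N(o) = o + o/2 = 3*o/2)
r(t, l) = 3*t/2
G(m, A) = 16 (G(m, A) = (4 + (-3 - 1)) + 16 = (4 - 4) + 16 = 0 + 16 = 16)
√(-3568 + G(1, r(2, 2))) = √(-3568 + 16) = √(-3552) = 4*I*√222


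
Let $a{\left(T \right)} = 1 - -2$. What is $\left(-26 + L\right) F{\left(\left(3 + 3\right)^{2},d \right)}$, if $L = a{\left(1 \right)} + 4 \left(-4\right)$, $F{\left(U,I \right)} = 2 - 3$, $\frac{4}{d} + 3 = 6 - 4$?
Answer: $39$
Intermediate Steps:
$d = -4$ ($d = \frac{4}{-3 + \left(6 - 4\right)} = \frac{4}{-3 + 2} = \frac{4}{-1} = 4 \left(-1\right) = -4$)
$a{\left(T \right)} = 3$ ($a{\left(T \right)} = 1 + 2 = 3$)
$F{\left(U,I \right)} = -1$ ($F{\left(U,I \right)} = 2 - 3 = -1$)
$L = -13$ ($L = 3 + 4 \left(-4\right) = 3 - 16 = -13$)
$\left(-26 + L\right) F{\left(\left(3 + 3\right)^{2},d \right)} = \left(-26 - 13\right) \left(-1\right) = \left(-39\right) \left(-1\right) = 39$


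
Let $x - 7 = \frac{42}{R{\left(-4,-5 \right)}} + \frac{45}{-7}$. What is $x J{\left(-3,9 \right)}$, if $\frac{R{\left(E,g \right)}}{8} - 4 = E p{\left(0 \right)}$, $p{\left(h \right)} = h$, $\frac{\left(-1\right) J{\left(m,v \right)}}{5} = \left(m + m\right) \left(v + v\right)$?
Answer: $\frac{28485}{28} \approx 1017.3$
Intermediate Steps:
$J{\left(m,v \right)} = - 20 m v$ ($J{\left(m,v \right)} = - 5 \left(m + m\right) \left(v + v\right) = - 5 \cdot 2 m 2 v = - 5 \cdot 4 m v = - 20 m v$)
$R{\left(E,g \right)} = 32$ ($R{\left(E,g \right)} = 32 + 8 E 0 = 32 + 8 \cdot 0 = 32 + 0 = 32$)
$x = \frac{211}{112}$ ($x = 7 + \left(\frac{42}{32} + \frac{45}{-7}\right) = 7 + \left(42 \cdot \frac{1}{32} + 45 \left(- \frac{1}{7}\right)\right) = 7 + \left(\frac{21}{16} - \frac{45}{7}\right) = 7 - \frac{573}{112} = \frac{211}{112} \approx 1.8839$)
$x J{\left(-3,9 \right)} = \frac{211 \left(\left(-20\right) \left(-3\right) 9\right)}{112} = \frac{211}{112} \cdot 540 = \frac{28485}{28}$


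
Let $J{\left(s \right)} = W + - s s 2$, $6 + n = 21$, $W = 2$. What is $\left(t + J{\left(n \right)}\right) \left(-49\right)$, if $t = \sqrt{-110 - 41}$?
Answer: $21952 - 49 i \sqrt{151} \approx 21952.0 - 602.12 i$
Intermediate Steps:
$n = 15$ ($n = -6 + 21 = 15$)
$t = i \sqrt{151}$ ($t = \sqrt{-151} = i \sqrt{151} \approx 12.288 i$)
$J{\left(s \right)} = 2 - 2 s^{2}$ ($J{\left(s \right)} = 2 + - s s 2 = 2 + - s^{2} \cdot 2 = 2 - 2 s^{2}$)
$\left(t + J{\left(n \right)}\right) \left(-49\right) = \left(i \sqrt{151} + \left(2 - 2 \cdot 15^{2}\right)\right) \left(-49\right) = \left(i \sqrt{151} + \left(2 - 450\right)\right) \left(-49\right) = \left(i \sqrt{151} - 448\right) \left(-49\right) = \left(-448 + i \sqrt{151}\right) \left(-49\right) = 21952 - 49 i \sqrt{151}$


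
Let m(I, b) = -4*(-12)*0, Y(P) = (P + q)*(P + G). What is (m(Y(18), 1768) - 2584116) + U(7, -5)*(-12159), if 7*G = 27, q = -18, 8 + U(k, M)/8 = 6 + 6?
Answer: -2973204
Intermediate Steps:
U(k, M) = 32 (U(k, M) = -64 + 8*(6 + 6) = -64 + 8*12 = -64 + 96 = 32)
G = 27/7 (G = (1/7)*27 = 27/7 ≈ 3.8571)
Y(P) = (-18 + P)*(27/7 + P) (Y(P) = (P - 18)*(P + 27/7) = (-18 + P)*(27/7 + P))
m(I, b) = 0 (m(I, b) = 48*0 = 0)
(m(Y(18), 1768) - 2584116) + U(7, -5)*(-12159) = (0 - 2584116) + 32*(-12159) = -2584116 - 389088 = -2973204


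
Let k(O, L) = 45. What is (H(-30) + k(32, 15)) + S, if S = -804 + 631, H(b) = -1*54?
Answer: -182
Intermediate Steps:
H(b) = -54
S = -173
(H(-30) + k(32, 15)) + S = (-54 + 45) - 173 = -9 - 173 = -182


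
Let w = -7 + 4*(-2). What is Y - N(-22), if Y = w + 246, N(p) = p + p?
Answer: 275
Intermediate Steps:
w = -15 (w = -7 - 8 = -15)
N(p) = 2*p
Y = 231 (Y = -15 + 246 = 231)
Y - N(-22) = 231 - 2*(-22) = 231 - 1*(-44) = 231 + 44 = 275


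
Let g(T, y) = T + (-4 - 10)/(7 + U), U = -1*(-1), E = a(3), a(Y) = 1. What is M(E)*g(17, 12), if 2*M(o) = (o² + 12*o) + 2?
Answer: 915/8 ≈ 114.38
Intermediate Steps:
E = 1
U = 1
M(o) = 1 + o²/2 + 6*o (M(o) = ((o² + 12*o) + 2)/2 = (2 + o² + 12*o)/2 = 1 + o²/2 + 6*o)
g(T, y) = -7/4 + T (g(T, y) = T + (-4 - 10)/(7 + 1) = T - 14/8 = T - 14*⅛ = T - 7/4 = -7/4 + T)
M(E)*g(17, 12) = (1 + (½)*1² + 6*1)*(-7/4 + 17) = (1 + (½)*1 + 6)*(61/4) = (1 + ½ + 6)*(61/4) = (15/2)*(61/4) = 915/8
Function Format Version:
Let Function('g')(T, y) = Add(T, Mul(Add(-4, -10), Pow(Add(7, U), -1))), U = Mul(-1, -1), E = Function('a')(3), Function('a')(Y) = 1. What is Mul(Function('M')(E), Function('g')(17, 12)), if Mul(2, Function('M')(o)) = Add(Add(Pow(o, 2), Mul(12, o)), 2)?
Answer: Rational(915, 8) ≈ 114.38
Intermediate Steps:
E = 1
U = 1
Function('M')(o) = Add(1, Mul(Rational(1, 2), Pow(o, 2)), Mul(6, o)) (Function('M')(o) = Mul(Rational(1, 2), Add(Add(Pow(o, 2), Mul(12, o)), 2)) = Mul(Rational(1, 2), Add(2, Pow(o, 2), Mul(12, o))) = Add(1, Mul(Rational(1, 2), Pow(o, 2)), Mul(6, o)))
Function('g')(T, y) = Add(Rational(-7, 4), T) (Function('g')(T, y) = Add(T, Mul(Add(-4, -10), Pow(Add(7, 1), -1))) = Add(T, Mul(-14, Pow(8, -1))) = Add(T, Mul(-14, Rational(1, 8))) = Add(T, Rational(-7, 4)) = Add(Rational(-7, 4), T))
Mul(Function('M')(E), Function('g')(17, 12)) = Mul(Add(1, Mul(Rational(1, 2), Pow(1, 2)), Mul(6, 1)), Add(Rational(-7, 4), 17)) = Mul(Add(1, Mul(Rational(1, 2), 1), 6), Rational(61, 4)) = Mul(Add(1, Rational(1, 2), 6), Rational(61, 4)) = Mul(Rational(15, 2), Rational(61, 4)) = Rational(915, 8)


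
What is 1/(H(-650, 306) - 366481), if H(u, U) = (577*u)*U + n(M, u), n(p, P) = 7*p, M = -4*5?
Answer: -1/115131921 ≈ -8.6857e-9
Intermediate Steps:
M = -20
H(u, U) = -140 + 577*U*u (H(u, U) = (577*u)*U + 7*(-20) = 577*U*u - 140 = -140 + 577*U*u)
1/(H(-650, 306) - 366481) = 1/((-140 + 577*306*(-650)) - 366481) = 1/((-140 - 114765300) - 366481) = 1/(-114765440 - 366481) = 1/(-115131921) = -1/115131921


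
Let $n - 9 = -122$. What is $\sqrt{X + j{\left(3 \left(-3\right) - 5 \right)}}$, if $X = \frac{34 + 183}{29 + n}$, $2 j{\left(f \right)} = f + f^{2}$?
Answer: $\frac{\sqrt{3183}}{6} \approx 9.403$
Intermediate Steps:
$n = -113$ ($n = 9 - 122 = -113$)
$j{\left(f \right)} = \frac{f}{2} + \frac{f^{2}}{2}$ ($j{\left(f \right)} = \frac{f + f^{2}}{2} = \frac{f}{2} + \frac{f^{2}}{2}$)
$X = - \frac{31}{12}$ ($X = \frac{34 + 183}{29 - 113} = \frac{217}{-84} = 217 \left(- \frac{1}{84}\right) = - \frac{31}{12} \approx -2.5833$)
$\sqrt{X + j{\left(3 \left(-3\right) - 5 \right)}} = \sqrt{- \frac{31}{12} + \frac{\left(3 \left(-3\right) - 5\right) \left(1 + \left(3 \left(-3\right) - 5\right)\right)}{2}} = \sqrt{- \frac{31}{12} + \frac{\left(-9 - 5\right) \left(1 - 14\right)}{2}} = \sqrt{- \frac{31}{12} + \frac{1}{2} \left(-14\right) \left(1 - 14\right)} = \sqrt{- \frac{31}{12} + \frac{1}{2} \left(-14\right) \left(-13\right)} = \sqrt{- \frac{31}{12} + 91} = \sqrt{\frac{1061}{12}} = \frac{\sqrt{3183}}{6}$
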